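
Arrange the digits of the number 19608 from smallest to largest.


The number 19608 has digits: 1, 9, 6, 0, 8
Sorted: 0, 1, 6, 8, 9
Joining the sorted digits gives the result.
Final answer: 01689


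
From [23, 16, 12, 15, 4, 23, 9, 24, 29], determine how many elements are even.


Check each element:
  23 is odd
  16 is even
  12 is even
  15 is odd
  4 is even
  23 is odd
  9 is odd
  24 is even
  29 is odd
Evens: [16, 12, 4, 24]
Count of evens = 4
Final answer: 4


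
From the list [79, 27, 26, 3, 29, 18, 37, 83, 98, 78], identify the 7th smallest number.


Sort ascending: [3, 18, 26, 27, 29, 37, 78, 79, 83, 98]
The 7th element (1-indexed) is at index 6.
Value = 78
Final answer: 78


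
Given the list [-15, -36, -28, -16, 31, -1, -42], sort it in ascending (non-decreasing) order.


Original list: [-15, -36, -28, -16, 31, -1, -42]
Repeatedly take the smallest remaining element:
  Remaining [-15, -36, -28, -16, 31, -1, -42] -> smallest is -42
  Remaining [-15, -36, -28, -16, 31, -1] -> smallest is -36
  Remaining [-15, -28, -16, 31, -1] -> smallest is -28
  Remaining [-15, -16, 31, -1] -> smallest is -16
  Remaining [-15, 31, -1] -> smallest is -15
  Remaining [31, -1] -> smallest is -1
  Remaining [31] -> smallest is 31
Collecting the picks in order gives the sorted list.
Final answer: [-42, -36, -28, -16, -15, -1, 31]


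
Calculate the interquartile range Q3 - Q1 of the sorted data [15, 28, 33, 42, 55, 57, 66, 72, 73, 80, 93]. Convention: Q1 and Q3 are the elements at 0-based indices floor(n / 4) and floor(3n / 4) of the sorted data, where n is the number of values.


The data has n = 11 elements.
Q1 index = floor(11 / 4) = floor(2.75) = 2; Q3 index = floor(3 * 11 / 4) = floor(8.25) = 8
Q1 = element at index 2 = 33
Q3 = element at index 8 = 73
IQR = 73 - 33 = 40
Final answer: 40


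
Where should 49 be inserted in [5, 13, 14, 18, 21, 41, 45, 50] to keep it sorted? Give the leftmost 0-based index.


List is sorted: [5, 13, 14, 18, 21, 41, 45, 50]
We need the leftmost position where 49 can be inserted, i.e. the first index whose element is >= 49 (or the end of the list if none is).
Binary search with low=0, high=8 (0-based indices):
  low=0, high=8, mid=4: a[4]=21 < 49, so low = 5
  low=5, high=8, mid=6: a[6]=45 < 49, so low = 7
  low=7, high=8, mid=7: a[7]=50 >= 49, so high = 7
Now low = high = 7, so the insertion index is 7.
Final answer: 7


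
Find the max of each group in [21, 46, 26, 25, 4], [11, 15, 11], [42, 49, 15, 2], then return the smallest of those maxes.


Find max of each group:
  Group 1: [21, 46, 26, 25, 4] -> max = 46
  Group 2: [11, 15, 11] -> max = 15
  Group 3: [42, 49, 15, 2] -> max = 49
Maxes: [46, 15, 49]
Minimum of maxes = 15
Final answer: 15


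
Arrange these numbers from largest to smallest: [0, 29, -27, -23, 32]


Original list: [0, 29, -27, -23, 32]
Repeatedly take the largest remaining element:
  Remaining [0, 29, -27, -23, 32] -> largest is 32
  Remaining [0, 29, -27, -23] -> largest is 29
  Remaining [0, -27, -23] -> largest is 0
  Remaining [-27, -23] -> largest is -23
  Remaining [-27] -> largest is -27
Collecting the picks in order gives the descending list.
Final answer: [32, 29, 0, -23, -27]


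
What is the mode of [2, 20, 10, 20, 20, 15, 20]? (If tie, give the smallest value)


Count the frequency of each value:
  2 appears 1 time(s)
  10 appears 1 time(s)
  15 appears 1 time(s)
  20 appears 4 time(s)
Maximum frequency is 4.
Only 20 reaches that frequency, so it is the mode.
Final answer: 20


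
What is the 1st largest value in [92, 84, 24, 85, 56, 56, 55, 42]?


Sort descending: [92, 85, 84, 56, 56, 55, 42, 24]
The 1st element (1-indexed) is at index 0.
Value = 92
Final answer: 92


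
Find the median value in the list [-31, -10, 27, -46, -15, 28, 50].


First, sort the list: [-46, -31, -15, -10, 27, 28, 50]
The list has 7 elements (odd count).
The middle index is 3 (0-based), and the element there is -10.
Final answer: -10


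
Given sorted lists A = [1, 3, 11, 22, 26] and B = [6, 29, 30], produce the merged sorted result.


List A: [1, 3, 11, 22, 26]
List B: [6, 29, 30]
Repeatedly compare the front elements and take the smaller:
  1 vs 6 -> take 1
  3 vs 6 -> take 3
  11 vs 6 -> take 6
  11 vs 29 -> take 11
  22 vs 29 -> take 22
  26 vs 29 -> take 26
  A is exhausted; append the rest of B: [29, 30]
Final answer: [1, 3, 6, 11, 22, 26, 29, 30]


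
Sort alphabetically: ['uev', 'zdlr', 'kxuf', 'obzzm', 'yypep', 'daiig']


Compare strings character by character (the first differing letter decides):
  'daiig' < 'kxuf' since 'd' < 'k' at position 1
  'kxuf' < 'obzzm' since 'k' < 'o' at position 1
  'obzzm' < 'uev' since 'o' < 'u' at position 1
  'uev' < 'yypep' since 'u' < 'y' at position 1
  'yypep' < 'zdlr' since 'y' < 'z' at position 1
Chaining these comparisons gives the alphabetical order.
Final answer: ['daiig', 'kxuf', 'obzzm', 'uev', 'yypep', 'zdlr']


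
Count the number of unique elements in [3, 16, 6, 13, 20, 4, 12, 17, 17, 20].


List all unique values:
Distinct values: [3, 4, 6, 12, 13, 16, 17, 20]
Count = 8
Final answer: 8


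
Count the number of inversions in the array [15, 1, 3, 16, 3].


For each element, count the later elements that are smaller than it:
  15 (index 0): smaller elements after it = [1, 3, 3] -> 3
  1 (index 1): smaller elements after it = [] -> 0
  3 (index 2): smaller elements after it = [] -> 0
  16 (index 3): smaller elements after it = [3] -> 1
Total inversions = 3 + 0 + 0 + 1 = 4
Final answer: 4


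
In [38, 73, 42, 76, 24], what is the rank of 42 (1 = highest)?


Sort descending: [76, 73, 42, 38, 24]
Find 42 in the sorted list.
42 is at position 3.
Final answer: 3


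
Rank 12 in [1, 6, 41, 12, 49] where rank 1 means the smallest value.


Sort ascending: [1, 6, 12, 41, 49]
Find 12 in the sorted list.
12 is at position 3 (1-indexed).
Final answer: 3


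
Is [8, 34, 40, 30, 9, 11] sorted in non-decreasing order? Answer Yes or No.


Check consecutive pairs:
  8 <= 34? True
  34 <= 40? True
  40 <= 30? False
  30 <= 9? False
  9 <= 11? True
2 consecutive pair(s) are out of order, so the list is not sorted.
Final answer: No


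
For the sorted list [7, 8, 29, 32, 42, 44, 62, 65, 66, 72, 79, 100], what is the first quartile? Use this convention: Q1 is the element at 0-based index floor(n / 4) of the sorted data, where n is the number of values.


The list has n = 12 elements.
Q1 index = floor(12 / 4) = floor(3) = 3
Counting from index 0 in the sorted data, the element at index 3 is 32.
Final answer: 32


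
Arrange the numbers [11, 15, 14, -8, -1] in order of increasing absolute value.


Compute absolute values:
  |11| = 11
  |15| = 15
  |14| = 14
  |-8| = 8
  |-1| = 1
Absolute values in increasing order: 1 < 8 < 11 < 14 < 15
Listing the original numbers in that order gives the answer.
Final answer: [-1, -8, 11, 14, 15]


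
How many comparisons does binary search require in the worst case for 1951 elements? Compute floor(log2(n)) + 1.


Binary search halves the search space each step.
Maximum comparisons = floor(log2(1951)) + 1
log2(1951) = 10.93
floor(log2(1951)) = 10, so 10 + 1 = 11
Final answer: 11


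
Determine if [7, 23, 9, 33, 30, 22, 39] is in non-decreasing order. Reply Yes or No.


Check consecutive pairs:
  7 <= 23? True
  23 <= 9? False
  9 <= 33? True
  33 <= 30? False
  30 <= 22? False
  22 <= 39? True
3 consecutive pair(s) are out of order, so the list is not sorted.
Final answer: No


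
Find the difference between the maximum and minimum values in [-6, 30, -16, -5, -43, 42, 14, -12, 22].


Maximum value: 42
Minimum value: -43
Range = 42 - (-43) = 85
Final answer: 85


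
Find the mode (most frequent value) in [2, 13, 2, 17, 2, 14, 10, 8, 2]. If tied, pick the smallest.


Count the frequency of each value:
  2 appears 4 time(s)
  8 appears 1 time(s)
  10 appears 1 time(s)
  13 appears 1 time(s)
  14 appears 1 time(s)
  17 appears 1 time(s)
Maximum frequency is 4.
Only 2 reaches that frequency, so it is the mode.
Final answer: 2


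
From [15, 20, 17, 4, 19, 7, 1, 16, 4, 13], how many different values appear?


List all unique values:
Distinct values: [1, 4, 7, 13, 15, 16, 17, 19, 20]
Count = 9
Final answer: 9


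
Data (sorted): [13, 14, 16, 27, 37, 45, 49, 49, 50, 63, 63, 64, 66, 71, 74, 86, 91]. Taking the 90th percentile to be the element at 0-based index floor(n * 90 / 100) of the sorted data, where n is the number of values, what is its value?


The dataset has n = 17 elements.
Index = floor(17 * 90 / 100) = floor(1530 / 100) = floor(15.3) = 15
Counting from index 0 in the sorted data, the element at index 15 is 86.
Final answer: 86


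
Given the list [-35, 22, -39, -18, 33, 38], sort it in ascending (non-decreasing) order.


Original list: [-35, 22, -39, -18, 33, 38]
Repeatedly take the smallest remaining element:
  Remaining [-35, 22, -39, -18, 33, 38] -> smallest is -39
  Remaining [-35, 22, -18, 33, 38] -> smallest is -35
  Remaining [22, -18, 33, 38] -> smallest is -18
  Remaining [22, 33, 38] -> smallest is 22
  Remaining [33, 38] -> smallest is 33
  Remaining [38] -> smallest is 38
Collecting the picks in order gives the sorted list.
Final answer: [-39, -35, -18, 22, 33, 38]


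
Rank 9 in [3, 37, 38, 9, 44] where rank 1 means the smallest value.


Sort ascending: [3, 9, 37, 38, 44]
Find 9 in the sorted list.
9 is at position 2 (1-indexed).
Final answer: 2


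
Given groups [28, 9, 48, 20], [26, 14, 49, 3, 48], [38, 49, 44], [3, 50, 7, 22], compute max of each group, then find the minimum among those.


Find max of each group:
  Group 1: [28, 9, 48, 20] -> max = 48
  Group 2: [26, 14, 49, 3, 48] -> max = 49
  Group 3: [38, 49, 44] -> max = 49
  Group 4: [3, 50, 7, 22] -> max = 50
Maxes: [48, 49, 49, 50]
Minimum of maxes = 48
Final answer: 48


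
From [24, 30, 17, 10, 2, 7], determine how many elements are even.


Check each element:
  24 is even
  30 is even
  17 is odd
  10 is even
  2 is even
  7 is odd
Evens: [24, 30, 10, 2]
Count of evens = 4
Final answer: 4


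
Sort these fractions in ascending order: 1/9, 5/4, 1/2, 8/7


Convert to decimal for comparison:
  1/9 = 0.1111
  5/4 = 1.25
  1/2 = 0.5
  8/7 = 1.1429
Decimals in increasing order: 0.1111 < 0.5 < 1.1429 < 1.25
Writing each back as its fraction gives the sorted order.
Final answer: 1/9, 1/2, 8/7, 5/4


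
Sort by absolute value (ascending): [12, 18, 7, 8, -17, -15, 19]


Compute absolute values:
  |12| = 12
  |18| = 18
  |7| = 7
  |8| = 8
  |-17| = 17
  |-15| = 15
  |19| = 19
Absolute values in increasing order: 7 < 8 < 12 < 15 < 17 < 18 < 19
Listing the original numbers in that order gives the answer.
Final answer: [7, 8, 12, -15, -17, 18, 19]


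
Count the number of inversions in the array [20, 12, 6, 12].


For each element, count the later elements that are smaller than it:
  20 (index 0): smaller elements after it = [12, 6, 12] -> 3
  12 (index 1): smaller elements after it = [6] -> 1
  6 (index 2): smaller elements after it = [] -> 0
Total inversions = 3 + 1 + 0 = 4
Final answer: 4


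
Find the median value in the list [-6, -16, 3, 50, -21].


First, sort the list: [-21, -16, -6, 3, 50]
The list has 5 elements (odd count).
The middle index is 2 (0-based), and the element there is -6.
Final answer: -6


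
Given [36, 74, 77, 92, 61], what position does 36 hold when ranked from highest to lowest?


Sort descending: [92, 77, 74, 61, 36]
Find 36 in the sorted list.
36 is at position 5.
Final answer: 5


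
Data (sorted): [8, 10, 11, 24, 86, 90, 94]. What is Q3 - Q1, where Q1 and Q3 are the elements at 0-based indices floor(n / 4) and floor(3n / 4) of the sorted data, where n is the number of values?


The data has n = 7 elements.
Q1 index = floor(7 / 4) = floor(1.75) = 1; Q3 index = floor(3 * 7 / 4) = floor(5.25) = 5
Q1 = element at index 1 = 10
Q3 = element at index 5 = 90
IQR = 90 - 10 = 80
Final answer: 80


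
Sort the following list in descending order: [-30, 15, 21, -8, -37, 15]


Original list: [-30, 15, 21, -8, -37, 15]
Repeatedly take the largest remaining element:
  Remaining [-30, 15, 21, -8, -37, 15] -> largest is 21
  Remaining [-30, 15, -8, -37, 15] -> largest is 15
  Remaining [-30, -8, -37, 15] -> largest is 15
  Remaining [-30, -8, -37] -> largest is -8
  Remaining [-30, -37] -> largest is -30
  Remaining [-37] -> largest is -37
Collecting the picks in order gives the descending list.
Final answer: [21, 15, 15, -8, -30, -37]


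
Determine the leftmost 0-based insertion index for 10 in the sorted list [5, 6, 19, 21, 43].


List is sorted: [5, 6, 19, 21, 43]
We need the leftmost position where 10 can be inserted, i.e. the first index whose element is >= 10 (or the end of the list if none is).
Binary search with low=0, high=5 (0-based indices):
  low=0, high=5, mid=2: a[2]=19 >= 10, so high = 2
  low=0, high=2, mid=1: a[1]=6 < 10, so low = 2
Now low = high = 2, so the insertion index is 2.
Final answer: 2


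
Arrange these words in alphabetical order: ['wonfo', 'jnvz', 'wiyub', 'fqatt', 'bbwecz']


Compare strings character by character (the first differing letter decides):
  'bbwecz' < 'fqatt' since 'b' < 'f' at position 1
  'fqatt' < 'jnvz' since 'f' < 'j' at position 1
  'jnvz' < 'wiyub' since 'j' < 'w' at position 1
  'wiyub' < 'wonfo' since 'i' < 'o' at position 2
Chaining these comparisons gives the alphabetical order.
Final answer: ['bbwecz', 'fqatt', 'jnvz', 'wiyub', 'wonfo']


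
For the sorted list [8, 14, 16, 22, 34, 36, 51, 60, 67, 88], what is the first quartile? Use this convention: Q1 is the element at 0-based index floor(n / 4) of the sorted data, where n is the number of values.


The list has n = 10 elements.
Q1 index = floor(10 / 4) = floor(2.5) = 2
Counting from index 0 in the sorted data, the element at index 2 is 16.
Final answer: 16


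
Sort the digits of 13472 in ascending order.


The number 13472 has digits: 1, 3, 4, 7, 2
Sorted: 1, 2, 3, 4, 7
Joining the sorted digits gives the result.
Final answer: 12347


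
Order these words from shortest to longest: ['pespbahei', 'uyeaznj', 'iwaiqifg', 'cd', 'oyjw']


Compute lengths:
  'pespbahei' has length 9
  'uyeaznj' has length 7
  'iwaiqifg' has length 8
  'cd' has length 2
  'oyjw' has length 4
Lengths in increasing order: 2 < 4 < 7 < 8 < 9
Listing the words in that order gives the answer.
Final answer: ['cd', 'oyjw', 'uyeaznj', 'iwaiqifg', 'pespbahei']


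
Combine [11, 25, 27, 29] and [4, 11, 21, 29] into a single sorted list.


List A: [11, 25, 27, 29]
List B: [4, 11, 21, 29]
Repeatedly compare the front elements and take the smaller:
  11 vs 4 -> take 4
  11 vs 11 -> take 11
  25 vs 11 -> take 11
  25 vs 21 -> take 21
  25 vs 29 -> take 25
  27 vs 29 -> take 27
  29 vs 29 -> take 29
  A is exhausted; append the rest of B: [29]
Final answer: [4, 11, 11, 21, 25, 27, 29, 29]


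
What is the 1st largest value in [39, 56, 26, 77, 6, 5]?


Sort descending: [77, 56, 39, 26, 6, 5]
The 1st element (1-indexed) is at index 0.
Value = 77
Final answer: 77


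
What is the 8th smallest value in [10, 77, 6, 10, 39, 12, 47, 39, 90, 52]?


Sort ascending: [6, 10, 10, 12, 39, 39, 47, 52, 77, 90]
The 8th element (1-indexed) is at index 7.
Value = 52
Final answer: 52


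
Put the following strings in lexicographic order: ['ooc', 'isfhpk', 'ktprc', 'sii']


Compare strings character by character (the first differing letter decides):
  'isfhpk' < 'ktprc' since 'i' < 'k' at position 1
  'ktprc' < 'ooc' since 'k' < 'o' at position 1
  'ooc' < 'sii' since 'o' < 's' at position 1
Chaining these comparisons gives the alphabetical order.
Final answer: ['isfhpk', 'ktprc', 'ooc', 'sii']


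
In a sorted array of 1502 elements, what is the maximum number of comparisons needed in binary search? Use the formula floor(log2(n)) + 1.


Binary search halves the search space each step.
Maximum comparisons = floor(log2(1502)) + 1
log2(1502) = 10.5527
floor(log2(1502)) = 10, so 10 + 1 = 11
Final answer: 11


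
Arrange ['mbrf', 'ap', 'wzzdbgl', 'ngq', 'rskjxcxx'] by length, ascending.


Compute lengths:
  'mbrf' has length 4
  'ap' has length 2
  'wzzdbgl' has length 7
  'ngq' has length 3
  'rskjxcxx' has length 8
Lengths in increasing order: 2 < 3 < 4 < 7 < 8
Listing the words in that order gives the answer.
Final answer: ['ap', 'ngq', 'mbrf', 'wzzdbgl', 'rskjxcxx']


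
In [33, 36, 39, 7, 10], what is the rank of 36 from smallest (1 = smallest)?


Sort ascending: [7, 10, 33, 36, 39]
Find 36 in the sorted list.
36 is at position 4 (1-indexed).
Final answer: 4


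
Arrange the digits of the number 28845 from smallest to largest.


The number 28845 has digits: 2, 8, 8, 4, 5
Sorted: 2, 4, 5, 8, 8
Joining the sorted digits gives the result.
Final answer: 24588


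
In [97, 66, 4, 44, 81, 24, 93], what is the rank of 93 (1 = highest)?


Sort descending: [97, 93, 81, 66, 44, 24, 4]
Find 93 in the sorted list.
93 is at position 2.
Final answer: 2


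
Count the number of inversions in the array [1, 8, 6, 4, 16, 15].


For each element, count the later elements that are smaller than it:
  1 (index 0): smaller elements after it = [] -> 0
  8 (index 1): smaller elements after it = [6, 4] -> 2
  6 (index 2): smaller elements after it = [4] -> 1
  4 (index 3): smaller elements after it = [] -> 0
  16 (index 4): smaller elements after it = [15] -> 1
Total inversions = 0 + 2 + 1 + 0 + 1 = 4
Final answer: 4


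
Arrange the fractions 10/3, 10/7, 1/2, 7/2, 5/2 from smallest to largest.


Convert to decimal for comparison:
  10/3 = 3.3333
  10/7 = 1.4286
  1/2 = 0.5
  7/2 = 3.5
  5/2 = 2.5
Decimals in increasing order: 0.5 < 1.4286 < 2.5 < 3.3333 < 3.5
Writing each back as its fraction gives the sorted order.
Final answer: 1/2, 10/7, 5/2, 10/3, 7/2


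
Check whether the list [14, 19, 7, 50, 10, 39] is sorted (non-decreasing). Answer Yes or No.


Check consecutive pairs:
  14 <= 19? True
  19 <= 7? False
  7 <= 50? True
  50 <= 10? False
  10 <= 39? True
2 consecutive pair(s) are out of order, so the list is not sorted.
Final answer: No


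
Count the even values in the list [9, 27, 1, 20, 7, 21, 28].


Check each element:
  9 is odd
  27 is odd
  1 is odd
  20 is even
  7 is odd
  21 is odd
  28 is even
Evens: [20, 28]
Count of evens = 2
Final answer: 2


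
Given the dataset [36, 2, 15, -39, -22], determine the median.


First, sort the list: [-39, -22, 2, 15, 36]
The list has 5 elements (odd count).
The middle index is 2 (0-based), and the element there is 2.
Final answer: 2


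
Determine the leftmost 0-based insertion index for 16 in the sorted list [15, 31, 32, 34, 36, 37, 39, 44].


List is sorted: [15, 31, 32, 34, 36, 37, 39, 44]
We need the leftmost position where 16 can be inserted, i.e. the first index whose element is >= 16 (or the end of the list if none is).
Binary search with low=0, high=8 (0-based indices):
  low=0, high=8, mid=4: a[4]=36 >= 16, so high = 4
  low=0, high=4, mid=2: a[2]=32 >= 16, so high = 2
  low=0, high=2, mid=1: a[1]=31 >= 16, so high = 1
  low=0, high=1, mid=0: a[0]=15 < 16, so low = 1
Now low = high = 1, so the insertion index is 1.
Final answer: 1


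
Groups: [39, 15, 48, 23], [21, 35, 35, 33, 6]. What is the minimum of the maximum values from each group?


Find max of each group:
  Group 1: [39, 15, 48, 23] -> max = 48
  Group 2: [21, 35, 35, 33, 6] -> max = 35
Maxes: [48, 35]
Minimum of maxes = 35
Final answer: 35


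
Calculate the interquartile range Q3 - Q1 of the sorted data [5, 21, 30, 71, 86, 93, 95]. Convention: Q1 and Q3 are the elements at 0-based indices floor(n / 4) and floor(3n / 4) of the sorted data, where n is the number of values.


The data has n = 7 elements.
Q1 index = floor(7 / 4) = floor(1.75) = 1; Q3 index = floor(3 * 7 / 4) = floor(5.25) = 5
Q1 = element at index 1 = 21
Q3 = element at index 5 = 93
IQR = 93 - 21 = 72
Final answer: 72


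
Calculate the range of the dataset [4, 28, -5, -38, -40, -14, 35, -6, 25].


Maximum value: 35
Minimum value: -40
Range = 35 - (-40) = 75
Final answer: 75


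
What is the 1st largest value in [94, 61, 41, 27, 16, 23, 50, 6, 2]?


Sort descending: [94, 61, 50, 41, 27, 23, 16, 6, 2]
The 1st element (1-indexed) is at index 0.
Value = 94
Final answer: 94


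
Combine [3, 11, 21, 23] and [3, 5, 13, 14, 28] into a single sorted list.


List A: [3, 11, 21, 23]
List B: [3, 5, 13, 14, 28]
Repeatedly compare the front elements and take the smaller:
  3 vs 3 -> take 3
  11 vs 3 -> take 3
  11 vs 5 -> take 5
  11 vs 13 -> take 11
  21 vs 13 -> take 13
  21 vs 14 -> take 14
  21 vs 28 -> take 21
  23 vs 28 -> take 23
  A is exhausted; append the rest of B: [28]
Final answer: [3, 3, 5, 11, 13, 14, 21, 23, 28]


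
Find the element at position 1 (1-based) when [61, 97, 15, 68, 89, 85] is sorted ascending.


Sort ascending: [15, 61, 68, 85, 89, 97]
The 1st element (1-indexed) is at index 0.
Value = 15
Final answer: 15


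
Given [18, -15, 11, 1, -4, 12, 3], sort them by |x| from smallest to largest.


Compute absolute values:
  |18| = 18
  |-15| = 15
  |11| = 11
  |1| = 1
  |-4| = 4
  |12| = 12
  |3| = 3
Absolute values in increasing order: 1 < 3 < 4 < 11 < 12 < 15 < 18
Listing the original numbers in that order gives the answer.
Final answer: [1, 3, -4, 11, 12, -15, 18]


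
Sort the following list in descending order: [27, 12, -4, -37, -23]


Original list: [27, 12, -4, -37, -23]
Repeatedly take the largest remaining element:
  Remaining [27, 12, -4, -37, -23] -> largest is 27
  Remaining [12, -4, -37, -23] -> largest is 12
  Remaining [-4, -37, -23] -> largest is -4
  Remaining [-37, -23] -> largest is -23
  Remaining [-37] -> largest is -37
Collecting the picks in order gives the descending list.
Final answer: [27, 12, -4, -23, -37]


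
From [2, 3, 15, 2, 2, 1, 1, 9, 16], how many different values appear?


List all unique values:
Distinct values: [1, 2, 3, 9, 15, 16]
Count = 6
Final answer: 6


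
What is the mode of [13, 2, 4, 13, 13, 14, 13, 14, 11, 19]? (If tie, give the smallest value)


Count the frequency of each value:
  2 appears 1 time(s)
  4 appears 1 time(s)
  11 appears 1 time(s)
  13 appears 4 time(s)
  14 appears 2 time(s)
  19 appears 1 time(s)
Maximum frequency is 4.
Only 13 reaches that frequency, so it is the mode.
Final answer: 13


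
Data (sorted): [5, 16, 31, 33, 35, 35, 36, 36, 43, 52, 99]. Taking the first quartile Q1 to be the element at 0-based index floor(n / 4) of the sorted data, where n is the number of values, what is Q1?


The list has n = 11 elements.
Q1 index = floor(11 / 4) = floor(2.75) = 2
Counting from index 0 in the sorted data, the element at index 2 is 31.
Final answer: 31


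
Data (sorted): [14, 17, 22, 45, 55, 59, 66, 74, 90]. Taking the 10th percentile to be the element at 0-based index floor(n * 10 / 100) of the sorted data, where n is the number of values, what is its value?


The dataset has n = 9 elements.
Index = floor(9 * 10 / 100) = floor(90 / 100) = floor(0.9) = 0
Counting from index 0 in the sorted data, the element at index 0 is 14.
Final answer: 14


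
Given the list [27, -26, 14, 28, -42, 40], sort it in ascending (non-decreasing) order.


Original list: [27, -26, 14, 28, -42, 40]
Repeatedly take the smallest remaining element:
  Remaining [27, -26, 14, 28, -42, 40] -> smallest is -42
  Remaining [27, -26, 14, 28, 40] -> smallest is -26
  Remaining [27, 14, 28, 40] -> smallest is 14
  Remaining [27, 28, 40] -> smallest is 27
  Remaining [28, 40] -> smallest is 28
  Remaining [40] -> smallest is 40
Collecting the picks in order gives the sorted list.
Final answer: [-42, -26, 14, 27, 28, 40]


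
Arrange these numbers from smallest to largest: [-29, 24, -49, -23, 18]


Original list: [-29, 24, -49, -23, 18]
Repeatedly take the smallest remaining element:
  Remaining [-29, 24, -49, -23, 18] -> smallest is -49
  Remaining [-29, 24, -23, 18] -> smallest is -29
  Remaining [24, -23, 18] -> smallest is -23
  Remaining [24, 18] -> smallest is 18
  Remaining [24] -> smallest is 24
Collecting the picks in order gives the sorted list.
Final answer: [-49, -29, -23, 18, 24]


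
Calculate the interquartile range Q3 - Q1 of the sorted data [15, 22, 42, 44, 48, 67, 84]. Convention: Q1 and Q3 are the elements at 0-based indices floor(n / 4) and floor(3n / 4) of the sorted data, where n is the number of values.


The data has n = 7 elements.
Q1 index = floor(7 / 4) = floor(1.75) = 1; Q3 index = floor(3 * 7 / 4) = floor(5.25) = 5
Q1 = element at index 1 = 22
Q3 = element at index 5 = 67
IQR = 67 - 22 = 45
Final answer: 45


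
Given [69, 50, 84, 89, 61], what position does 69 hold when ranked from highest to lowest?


Sort descending: [89, 84, 69, 61, 50]
Find 69 in the sorted list.
69 is at position 3.
Final answer: 3


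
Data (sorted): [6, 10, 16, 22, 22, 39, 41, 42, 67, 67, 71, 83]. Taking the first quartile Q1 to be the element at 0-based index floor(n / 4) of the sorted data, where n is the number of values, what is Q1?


The list has n = 12 elements.
Q1 index = floor(12 / 4) = floor(3) = 3
Counting from index 0 in the sorted data, the element at index 3 is 22.
Final answer: 22


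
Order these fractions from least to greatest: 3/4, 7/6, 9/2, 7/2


Convert to decimal for comparison:
  3/4 = 0.75
  7/6 = 1.1667
  9/2 = 4.5
  7/2 = 3.5
Decimals in increasing order: 0.75 < 1.1667 < 3.5 < 4.5
Writing each back as its fraction gives the sorted order.
Final answer: 3/4, 7/6, 7/2, 9/2


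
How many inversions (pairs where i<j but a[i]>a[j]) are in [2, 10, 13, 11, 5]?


For each element, count the later elements that are smaller than it:
  2 (index 0): smaller elements after it = [] -> 0
  10 (index 1): smaller elements after it = [5] -> 1
  13 (index 2): smaller elements after it = [11, 5] -> 2
  11 (index 3): smaller elements after it = [5] -> 1
Total inversions = 0 + 1 + 2 + 1 = 4
Final answer: 4


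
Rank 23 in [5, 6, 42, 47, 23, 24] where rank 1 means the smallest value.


Sort ascending: [5, 6, 23, 24, 42, 47]
Find 23 in the sorted list.
23 is at position 3 (1-indexed).
Final answer: 3


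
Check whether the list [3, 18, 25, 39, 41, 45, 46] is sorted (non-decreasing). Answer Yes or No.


Check consecutive pairs:
  3 <= 18? True
  18 <= 25? True
  25 <= 39? True
  39 <= 41? True
  41 <= 45? True
  45 <= 46? True
Every consecutive pair is in order, so the list is non-decreasing.
Final answer: Yes


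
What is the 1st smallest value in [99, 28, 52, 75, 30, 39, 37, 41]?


Sort ascending: [28, 30, 37, 39, 41, 52, 75, 99]
The 1st element (1-indexed) is at index 0.
Value = 28
Final answer: 28


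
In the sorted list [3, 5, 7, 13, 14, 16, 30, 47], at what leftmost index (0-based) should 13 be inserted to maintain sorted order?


List is sorted: [3, 5, 7, 13, 14, 16, 30, 47]
We need the leftmost position where 13 can be inserted, i.e. the first index whose element is >= 13 (or the end of the list if none is).
Binary search with low=0, high=8 (0-based indices):
  low=0, high=8, mid=4: a[4]=14 >= 13, so high = 4
  low=0, high=4, mid=2: a[2]=7 < 13, so low = 3
  low=3, high=4, mid=3: a[3]=13 >= 13, so high = 3
Now low = high = 3, so the insertion index is 3.
Final answer: 3


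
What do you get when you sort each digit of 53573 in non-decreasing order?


The number 53573 has digits: 5, 3, 5, 7, 3
Sorted: 3, 3, 5, 5, 7
Joining the sorted digits gives the result.
Final answer: 33557


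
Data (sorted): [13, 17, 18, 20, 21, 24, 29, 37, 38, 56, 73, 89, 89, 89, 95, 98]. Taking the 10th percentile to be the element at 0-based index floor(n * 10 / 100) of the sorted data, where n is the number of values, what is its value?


The dataset has n = 16 elements.
Index = floor(16 * 10 / 100) = floor(160 / 100) = floor(1.6) = 1
Counting from index 0 in the sorted data, the element at index 1 is 17.
Final answer: 17


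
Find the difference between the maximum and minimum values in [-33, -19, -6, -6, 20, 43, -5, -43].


Maximum value: 43
Minimum value: -43
Range = 43 - (-43) = 86
Final answer: 86


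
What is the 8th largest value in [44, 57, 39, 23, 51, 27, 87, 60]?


Sort descending: [87, 60, 57, 51, 44, 39, 27, 23]
The 8th element (1-indexed) is at index 7.
Value = 23
Final answer: 23


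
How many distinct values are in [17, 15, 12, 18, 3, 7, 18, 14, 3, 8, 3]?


List all unique values:
Distinct values: [3, 7, 8, 12, 14, 15, 17, 18]
Count = 8
Final answer: 8


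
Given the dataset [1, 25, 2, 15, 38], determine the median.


First, sort the list: [1, 2, 15, 25, 38]
The list has 5 elements (odd count).
The middle index is 2 (0-based), and the element there is 15.
Final answer: 15


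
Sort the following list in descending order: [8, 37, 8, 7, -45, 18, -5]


Original list: [8, 37, 8, 7, -45, 18, -5]
Repeatedly take the largest remaining element:
  Remaining [8, 37, 8, 7, -45, 18, -5] -> largest is 37
  Remaining [8, 8, 7, -45, 18, -5] -> largest is 18
  Remaining [8, 8, 7, -45, -5] -> largest is 8
  Remaining [8, 7, -45, -5] -> largest is 8
  Remaining [7, -45, -5] -> largest is 7
  Remaining [-45, -5] -> largest is -5
  Remaining [-45] -> largest is -45
Collecting the picks in order gives the descending list.
Final answer: [37, 18, 8, 8, 7, -5, -45]


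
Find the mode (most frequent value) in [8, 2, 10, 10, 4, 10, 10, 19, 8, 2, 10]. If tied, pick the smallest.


Count the frequency of each value:
  2 appears 2 time(s)
  4 appears 1 time(s)
  8 appears 2 time(s)
  10 appears 5 time(s)
  19 appears 1 time(s)
Maximum frequency is 5.
Only 10 reaches that frequency, so it is the mode.
Final answer: 10


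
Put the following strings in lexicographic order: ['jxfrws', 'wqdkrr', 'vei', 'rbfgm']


Compare strings character by character (the first differing letter decides):
  'jxfrws' < 'rbfgm' since 'j' < 'r' at position 1
  'rbfgm' < 'vei' since 'r' < 'v' at position 1
  'vei' < 'wqdkrr' since 'v' < 'w' at position 1
Chaining these comparisons gives the alphabetical order.
Final answer: ['jxfrws', 'rbfgm', 'vei', 'wqdkrr']


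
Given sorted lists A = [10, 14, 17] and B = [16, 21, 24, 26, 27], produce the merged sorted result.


List A: [10, 14, 17]
List B: [16, 21, 24, 26, 27]
Repeatedly compare the front elements and take the smaller:
  10 vs 16 -> take 10
  14 vs 16 -> take 14
  17 vs 16 -> take 16
  17 vs 21 -> take 17
  A is exhausted; append the rest of B: [21, 24, 26, 27]
Final answer: [10, 14, 16, 17, 21, 24, 26, 27]


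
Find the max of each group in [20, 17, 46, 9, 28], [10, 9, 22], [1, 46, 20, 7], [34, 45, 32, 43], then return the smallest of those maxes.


Find max of each group:
  Group 1: [20, 17, 46, 9, 28] -> max = 46
  Group 2: [10, 9, 22] -> max = 22
  Group 3: [1, 46, 20, 7] -> max = 46
  Group 4: [34, 45, 32, 43] -> max = 45
Maxes: [46, 22, 46, 45]
Minimum of maxes = 22
Final answer: 22


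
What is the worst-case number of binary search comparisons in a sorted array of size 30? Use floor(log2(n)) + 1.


Binary search halves the search space each step.
Maximum comparisons = floor(log2(30)) + 1
log2(30) = 4.9069
floor(log2(30)) = 4, so 4 + 1 = 5
Final answer: 5


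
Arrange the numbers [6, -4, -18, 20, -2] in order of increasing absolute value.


Compute absolute values:
  |6| = 6
  |-4| = 4
  |-18| = 18
  |20| = 20
  |-2| = 2
Absolute values in increasing order: 2 < 4 < 6 < 18 < 20
Listing the original numbers in that order gives the answer.
Final answer: [-2, -4, 6, -18, 20]


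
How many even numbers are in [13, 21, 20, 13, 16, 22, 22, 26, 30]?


Check each element:
  13 is odd
  21 is odd
  20 is even
  13 is odd
  16 is even
  22 is even
  22 is even
  26 is even
  30 is even
Evens: [20, 16, 22, 22, 26, 30]
Count of evens = 6
Final answer: 6


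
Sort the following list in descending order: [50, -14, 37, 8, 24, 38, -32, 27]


Original list: [50, -14, 37, 8, 24, 38, -32, 27]
Repeatedly take the largest remaining element:
  Remaining [50, -14, 37, 8, 24, 38, -32, 27] -> largest is 50
  Remaining [-14, 37, 8, 24, 38, -32, 27] -> largest is 38
  Remaining [-14, 37, 8, 24, -32, 27] -> largest is 37
  Remaining [-14, 8, 24, -32, 27] -> largest is 27
  Remaining [-14, 8, 24, -32] -> largest is 24
  Remaining [-14, 8, -32] -> largest is 8
  Remaining [-14, -32] -> largest is -14
  Remaining [-32] -> largest is -32
Collecting the picks in order gives the descending list.
Final answer: [50, 38, 37, 27, 24, 8, -14, -32]


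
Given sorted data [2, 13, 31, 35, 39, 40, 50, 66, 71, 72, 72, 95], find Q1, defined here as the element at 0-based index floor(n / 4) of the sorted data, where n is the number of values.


The list has n = 12 elements.
Q1 index = floor(12 / 4) = floor(3) = 3
Counting from index 0 in the sorted data, the element at index 3 is 35.
Final answer: 35


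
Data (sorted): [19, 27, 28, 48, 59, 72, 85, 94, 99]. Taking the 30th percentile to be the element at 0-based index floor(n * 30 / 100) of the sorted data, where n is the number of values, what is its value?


The dataset has n = 9 elements.
Index = floor(9 * 30 / 100) = floor(270 / 100) = floor(2.7) = 2
Counting from index 0 in the sorted data, the element at index 2 is 28.
Final answer: 28


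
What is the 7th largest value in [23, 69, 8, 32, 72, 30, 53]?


Sort descending: [72, 69, 53, 32, 30, 23, 8]
The 7th element (1-indexed) is at index 6.
Value = 8
Final answer: 8


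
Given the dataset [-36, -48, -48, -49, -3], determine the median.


First, sort the list: [-49, -48, -48, -36, -3]
The list has 5 elements (odd count).
The middle index is 2 (0-based), and the element there is -48.
Final answer: -48


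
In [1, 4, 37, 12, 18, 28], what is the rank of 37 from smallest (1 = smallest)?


Sort ascending: [1, 4, 12, 18, 28, 37]
Find 37 in the sorted list.
37 is at position 6 (1-indexed).
Final answer: 6


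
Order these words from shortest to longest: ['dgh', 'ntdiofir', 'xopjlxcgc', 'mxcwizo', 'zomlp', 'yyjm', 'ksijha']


Compute lengths:
  'dgh' has length 3
  'ntdiofir' has length 8
  'xopjlxcgc' has length 9
  'mxcwizo' has length 7
  'zomlp' has length 5
  'yyjm' has length 4
  'ksijha' has length 6
Lengths in increasing order: 3 < 4 < 5 < 6 < 7 < 8 < 9
Listing the words in that order gives the answer.
Final answer: ['dgh', 'yyjm', 'zomlp', 'ksijha', 'mxcwizo', 'ntdiofir', 'xopjlxcgc']


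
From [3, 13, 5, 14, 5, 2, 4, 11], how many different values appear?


List all unique values:
Distinct values: [2, 3, 4, 5, 11, 13, 14]
Count = 7
Final answer: 7


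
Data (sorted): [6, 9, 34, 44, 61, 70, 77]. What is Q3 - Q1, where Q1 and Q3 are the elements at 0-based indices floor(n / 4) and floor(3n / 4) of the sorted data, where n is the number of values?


The data has n = 7 elements.
Q1 index = floor(7 / 4) = floor(1.75) = 1; Q3 index = floor(3 * 7 / 4) = floor(5.25) = 5
Q1 = element at index 1 = 9
Q3 = element at index 5 = 70
IQR = 70 - 9 = 61
Final answer: 61


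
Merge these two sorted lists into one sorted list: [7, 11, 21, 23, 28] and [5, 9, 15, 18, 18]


List A: [7, 11, 21, 23, 28]
List B: [5, 9, 15, 18, 18]
Repeatedly compare the front elements and take the smaller:
  7 vs 5 -> take 5
  7 vs 9 -> take 7
  11 vs 9 -> take 9
  11 vs 15 -> take 11
  21 vs 15 -> take 15
  21 vs 18 -> take 18
  21 vs 18 -> take 18
  B is exhausted; append the rest of A: [21, 23, 28]
Final answer: [5, 7, 9, 11, 15, 18, 18, 21, 23, 28]


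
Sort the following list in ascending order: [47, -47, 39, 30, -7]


Original list: [47, -47, 39, 30, -7]
Repeatedly take the smallest remaining element:
  Remaining [47, -47, 39, 30, -7] -> smallest is -47
  Remaining [47, 39, 30, -7] -> smallest is -7
  Remaining [47, 39, 30] -> smallest is 30
  Remaining [47, 39] -> smallest is 39
  Remaining [47] -> smallest is 47
Collecting the picks in order gives the sorted list.
Final answer: [-47, -7, 30, 39, 47]


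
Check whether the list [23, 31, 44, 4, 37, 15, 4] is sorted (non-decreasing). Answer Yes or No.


Check consecutive pairs:
  23 <= 31? True
  31 <= 44? True
  44 <= 4? False
  4 <= 37? True
  37 <= 15? False
  15 <= 4? False
3 consecutive pair(s) are out of order, so the list is not sorted.
Final answer: No


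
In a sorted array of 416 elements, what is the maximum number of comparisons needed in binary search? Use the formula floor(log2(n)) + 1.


Binary search halves the search space each step.
Maximum comparisons = floor(log2(416)) + 1
log2(416) = 8.7004
floor(log2(416)) = 8, so 8 + 1 = 9
Final answer: 9


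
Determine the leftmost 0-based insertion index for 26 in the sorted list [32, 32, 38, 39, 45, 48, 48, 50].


List is sorted: [32, 32, 38, 39, 45, 48, 48, 50]
We need the leftmost position where 26 can be inserted, i.e. the first index whose element is >= 26 (or the end of the list if none is).
Binary search with low=0, high=8 (0-based indices):
  low=0, high=8, mid=4: a[4]=45 >= 26, so high = 4
  low=0, high=4, mid=2: a[2]=38 >= 26, so high = 2
  low=0, high=2, mid=1: a[1]=32 >= 26, so high = 1
  low=0, high=1, mid=0: a[0]=32 >= 26, so high = 0
Now low = high = 0, so the insertion index is 0.
Final answer: 0


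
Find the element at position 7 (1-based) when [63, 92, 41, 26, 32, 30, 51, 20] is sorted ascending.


Sort ascending: [20, 26, 30, 32, 41, 51, 63, 92]
The 7th element (1-indexed) is at index 6.
Value = 63
Final answer: 63


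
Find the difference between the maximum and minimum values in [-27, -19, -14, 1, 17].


Maximum value: 17
Minimum value: -27
Range = 17 - (-27) = 44
Final answer: 44


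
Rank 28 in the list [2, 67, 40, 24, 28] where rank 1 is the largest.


Sort descending: [67, 40, 28, 24, 2]
Find 28 in the sorted list.
28 is at position 3.
Final answer: 3


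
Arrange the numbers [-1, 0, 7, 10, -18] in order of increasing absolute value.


Compute absolute values:
  |-1| = 1
  |0| = 0
  |7| = 7
  |10| = 10
  |-18| = 18
Absolute values in increasing order: 0 < 1 < 7 < 10 < 18
Listing the original numbers in that order gives the answer.
Final answer: [0, -1, 7, 10, -18]


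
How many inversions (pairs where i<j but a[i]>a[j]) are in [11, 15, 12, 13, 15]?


For each element, count the later elements that are smaller than it:
  11 (index 0): smaller elements after it = [] -> 0
  15 (index 1): smaller elements after it = [12, 13] -> 2
  12 (index 2): smaller elements after it = [] -> 0
  13 (index 3): smaller elements after it = [] -> 0
Total inversions = 0 + 2 + 0 + 0 = 2
Final answer: 2


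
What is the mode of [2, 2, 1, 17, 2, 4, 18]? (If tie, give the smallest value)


Count the frequency of each value:
  1 appears 1 time(s)
  2 appears 3 time(s)
  4 appears 1 time(s)
  17 appears 1 time(s)
  18 appears 1 time(s)
Maximum frequency is 3.
Only 2 reaches that frequency, so it is the mode.
Final answer: 2


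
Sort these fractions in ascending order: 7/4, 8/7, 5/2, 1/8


Convert to decimal for comparison:
  7/4 = 1.75
  8/7 = 1.1429
  5/2 = 2.5
  1/8 = 0.125
Decimals in increasing order: 0.125 < 1.1429 < 1.75 < 2.5
Writing each back as its fraction gives the sorted order.
Final answer: 1/8, 8/7, 7/4, 5/2


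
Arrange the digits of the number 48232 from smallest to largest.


The number 48232 has digits: 4, 8, 2, 3, 2
Sorted: 2, 2, 3, 4, 8
Joining the sorted digits gives the result.
Final answer: 22348


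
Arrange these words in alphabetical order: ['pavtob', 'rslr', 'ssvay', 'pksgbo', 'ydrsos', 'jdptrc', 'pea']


Compare strings character by character (the first differing letter decides):
  'jdptrc' < 'pavtob' since 'j' < 'p' at position 1
  'pavtob' < 'pea' since 'a' < 'e' at position 2
  'pea' < 'pksgbo' since 'e' < 'k' at position 2
  'pksgbo' < 'rslr' since 'p' < 'r' at position 1
  'rslr' < 'ssvay' since 'r' < 's' at position 1
  'ssvay' < 'ydrsos' since 's' < 'y' at position 1
Chaining these comparisons gives the alphabetical order.
Final answer: ['jdptrc', 'pavtob', 'pea', 'pksgbo', 'rslr', 'ssvay', 'ydrsos']
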